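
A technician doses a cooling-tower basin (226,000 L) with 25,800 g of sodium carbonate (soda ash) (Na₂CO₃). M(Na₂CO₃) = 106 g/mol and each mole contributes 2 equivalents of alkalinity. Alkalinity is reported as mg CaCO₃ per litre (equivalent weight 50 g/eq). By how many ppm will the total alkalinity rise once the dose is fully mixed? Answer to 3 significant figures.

Moles of Na₂CO₃: 25,800 g ÷ 106 g/mol = 243.4 mol → 486.8 eq of alkalinity.
As CaCO₃: 486.8 eq × 50 g/eq = 24,340 g.
Rise: 24,340 g / 226,000 L × 1000 = 107.7 mg/L.

108 ppm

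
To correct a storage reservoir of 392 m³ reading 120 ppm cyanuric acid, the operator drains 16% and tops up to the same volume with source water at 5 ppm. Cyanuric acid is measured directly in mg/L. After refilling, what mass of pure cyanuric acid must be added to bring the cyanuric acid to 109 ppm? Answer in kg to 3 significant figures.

2.90 kg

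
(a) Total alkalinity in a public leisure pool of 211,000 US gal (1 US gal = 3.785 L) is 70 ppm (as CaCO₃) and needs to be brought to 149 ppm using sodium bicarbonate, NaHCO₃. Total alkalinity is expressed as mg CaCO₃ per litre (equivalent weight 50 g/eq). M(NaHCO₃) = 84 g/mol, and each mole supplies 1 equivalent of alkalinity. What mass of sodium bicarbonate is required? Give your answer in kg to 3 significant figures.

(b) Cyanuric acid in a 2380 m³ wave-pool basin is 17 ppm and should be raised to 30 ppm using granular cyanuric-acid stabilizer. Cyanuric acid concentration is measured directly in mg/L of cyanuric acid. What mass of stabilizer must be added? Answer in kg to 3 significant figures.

(a) 106 kg; (b) 30.9 kg

(a) Volume: 211,000 US gal × 3.785 L/gal = 798,635 L.
(a) Alkalinity to add: (149 − 70) = 79 mg/L as CaCO₃ × 798,635 L = 63,090 g as CaCO₃.
(a) Equivalents: 63,090 g ÷ 50 g/eq = 1262 eq.
(a) NaHCO₃ supplies 1 eq per mole → 1262 mol.
(a) Mass: 1262 mol × 84 g/mol = 106,000 g.

(b) Volume: 2380 m³ = 2,380,000 L.
(b) CYA to add: (30 − 17) = 13 mg/L × 2,380,000 L = 30,940 g cyanuric acid.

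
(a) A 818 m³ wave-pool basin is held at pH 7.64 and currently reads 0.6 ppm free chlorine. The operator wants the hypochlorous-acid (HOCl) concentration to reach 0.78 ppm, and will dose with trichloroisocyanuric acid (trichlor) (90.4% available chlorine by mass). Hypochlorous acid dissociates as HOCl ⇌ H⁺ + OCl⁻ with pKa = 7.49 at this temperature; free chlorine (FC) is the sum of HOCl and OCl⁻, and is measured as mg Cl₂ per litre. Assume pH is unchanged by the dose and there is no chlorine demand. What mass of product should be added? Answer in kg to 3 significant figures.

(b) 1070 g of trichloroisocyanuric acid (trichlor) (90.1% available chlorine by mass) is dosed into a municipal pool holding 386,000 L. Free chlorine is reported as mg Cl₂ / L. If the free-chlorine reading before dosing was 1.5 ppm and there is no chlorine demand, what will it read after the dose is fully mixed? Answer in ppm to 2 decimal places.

(a) Volume: 818 m³ = 818,000 L.
(a) [OCl⁻]/[HOCl] = 10^(pH − pKa) = 10^(7.64 − 7.49) = 1.413; fraction as HOCl = 1/(1 + 1.413) = 0.4145.
(a) Free chlorine required for 0.78 ppm HOCl: 0.78 / 0.4145 = 1.882 ppm.
(a) FC to add: 1.882 − 0.6 = 1.282 mg/L as Cl₂.
(a) Cl₂ equivalent: 1.282 mg/L × 818,000 L = 1048 g.
(a) Product at 90.4% available Cl: 1048 / 0.904 = 1160 g.

(b) Available chlorine delivered: 1070 g × 0.901 = 964.1 g as Cl₂.
(b) Concentration rise: 964.1 g / 386,000 L = 2.498 mg/L = 2.50 ppm.
(b) Final FC: 1.5 + 2.50 = 4.00 ppm.

(a) 1.16 kg; (b) 4.00 ppm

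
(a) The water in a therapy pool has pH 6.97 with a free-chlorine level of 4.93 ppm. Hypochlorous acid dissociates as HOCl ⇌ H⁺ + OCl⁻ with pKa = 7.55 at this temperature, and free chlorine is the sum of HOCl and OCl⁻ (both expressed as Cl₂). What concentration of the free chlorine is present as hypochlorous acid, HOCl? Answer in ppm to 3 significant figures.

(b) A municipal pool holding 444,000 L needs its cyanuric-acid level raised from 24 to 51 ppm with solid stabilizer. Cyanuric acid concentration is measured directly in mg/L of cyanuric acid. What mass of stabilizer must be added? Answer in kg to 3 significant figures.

(a) [OCl⁻]/[HOCl] = 10^(pH − pKa) = 10^(6.97 − 7.55) = 10^-0.58 = 0.263.
(a) Fraction as HOCl = 1 / (1 + 0.263) = 0.7917.
(a) HOCl = 0.7917 × 4.93 ppm = 3.903 ppm.

(b) CYA to add: (51 − 24) = 27 mg/L × 444,000 L = 11,990 g cyanuric acid.

(a) 3.90 ppm; (b) 12.0 kg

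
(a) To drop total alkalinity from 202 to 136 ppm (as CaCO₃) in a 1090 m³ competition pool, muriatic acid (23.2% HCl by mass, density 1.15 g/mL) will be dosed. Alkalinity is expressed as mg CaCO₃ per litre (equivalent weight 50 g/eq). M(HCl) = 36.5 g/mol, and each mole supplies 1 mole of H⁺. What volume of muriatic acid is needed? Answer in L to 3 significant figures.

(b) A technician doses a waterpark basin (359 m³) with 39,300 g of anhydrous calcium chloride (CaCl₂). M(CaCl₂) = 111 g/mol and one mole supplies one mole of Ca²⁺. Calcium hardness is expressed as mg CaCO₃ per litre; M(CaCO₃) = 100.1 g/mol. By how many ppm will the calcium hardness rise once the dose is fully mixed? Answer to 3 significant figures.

(a) Volume: 1090 m³ = 1,090,000 L.
(a) Alkalinity to neutralize: (202 − 136) = 66 mg/L as CaCO₃ × 1,090,000 L = 71,940 g as CaCO₃.
(a) Equivalents of H⁺ required: 71,940 ÷ 50 g/eq = 1439 eq = 1439 mol HCl.
(a) Mass of HCl: 1439 × 36.5 = 52,520 g.
(a) Mass of 23.2% solution: 52,520 / 0.232 = 226,400 g.
(a) Volume: 226,400 g ÷ 1.15 g/mL = 196,800 mL.

(b) Volume: 359 m³ = 359,000 L.
(b) Moles of Ca²⁺: 39,300 g ÷ 111 g/mol = 354.1 mol.
(b) As CaCO₃: 354.1 mol × 100.1 g/mol = 35,440 g.
(b) Rise: 35,440 g / 359,000 L × 1000 = 98.72 mg/L.

(a) 197 L; (b) 98.7 ppm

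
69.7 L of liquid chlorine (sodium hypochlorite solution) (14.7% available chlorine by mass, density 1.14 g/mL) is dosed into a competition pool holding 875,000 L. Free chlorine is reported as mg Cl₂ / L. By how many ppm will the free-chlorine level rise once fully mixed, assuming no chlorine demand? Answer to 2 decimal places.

13.35 ppm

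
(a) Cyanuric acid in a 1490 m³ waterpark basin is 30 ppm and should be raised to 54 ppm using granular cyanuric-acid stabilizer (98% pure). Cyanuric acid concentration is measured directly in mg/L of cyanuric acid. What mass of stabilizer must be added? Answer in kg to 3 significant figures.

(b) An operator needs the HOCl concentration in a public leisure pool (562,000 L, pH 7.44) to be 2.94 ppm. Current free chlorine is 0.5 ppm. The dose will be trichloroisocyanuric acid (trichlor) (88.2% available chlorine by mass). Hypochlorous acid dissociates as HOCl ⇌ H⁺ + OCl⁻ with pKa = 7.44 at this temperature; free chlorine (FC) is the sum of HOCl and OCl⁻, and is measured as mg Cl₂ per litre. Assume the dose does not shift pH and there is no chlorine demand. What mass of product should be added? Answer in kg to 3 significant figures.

(a) Volume: 1490 m³ = 1,490,000 L.
(a) CYA to add: (54 − 30) = 24 mg/L × 1,490,000 L = 35,760 g cyanuric acid.
(a) At 98% purity: 35,760 / 0.98 = 36,490 g product.

(b) [OCl⁻]/[HOCl] = 10^(pH − pKa) = 10^(7.44 − 7.44) = 1; fraction as HOCl = 1/(1 + 1) = 0.5.
(b) Free chlorine required for 2.94 ppm HOCl: 2.94 / 0.5 = 5.88 ppm.
(b) FC to add: 5.88 − 0.5 = 5.38 mg/L as Cl₂.
(b) Cl₂ equivalent: 5.38 mg/L × 562,000 L = 3024 g.
(b) Product at 88.2% available Cl: 3024 / 0.882 = 3428 g.

(a) 36.5 kg; (b) 3.43 kg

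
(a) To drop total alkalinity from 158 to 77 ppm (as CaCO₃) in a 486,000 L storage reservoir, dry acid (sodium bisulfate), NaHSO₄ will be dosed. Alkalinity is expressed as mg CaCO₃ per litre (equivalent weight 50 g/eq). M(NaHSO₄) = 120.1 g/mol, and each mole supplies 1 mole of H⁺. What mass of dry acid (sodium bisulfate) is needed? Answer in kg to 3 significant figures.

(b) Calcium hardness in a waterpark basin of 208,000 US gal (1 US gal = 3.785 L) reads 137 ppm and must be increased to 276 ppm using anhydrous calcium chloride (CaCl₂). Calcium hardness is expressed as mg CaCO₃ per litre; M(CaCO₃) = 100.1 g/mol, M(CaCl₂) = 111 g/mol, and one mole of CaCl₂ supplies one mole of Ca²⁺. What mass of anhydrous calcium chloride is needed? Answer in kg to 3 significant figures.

(a) 94.6 kg; (b) 121 kg

(a) Alkalinity to neutralize: (158 − 77) = 81 mg/L as CaCO₃ × 486,000 L = 39,370 g as CaCO₃.
(a) Equivalents of H⁺ required: 39,370 ÷ 50 g/eq = 787.3 eq = 787.3 mol NaHSO₄.
(a) Mass of NaHSO₄: 787.3 × 120.1 = 94,560 g.

(b) Volume: 208,000 US gal × 3.785 L/gal = 787,280 L.
(b) Hardness to add: (276 − 137) = 139 mg/L as CaCO₃ × 787,280 L = 109,400 g as CaCO₃.
(b) Moles of Ca²⁺ (1 mol Ca²⁺ ≡ 1 mol CaCO₃): 109,400 / 100.1 g/mol = 1093 mol.
(b) Mass of CaCl₂: 1093 × 111 = 121,300 g.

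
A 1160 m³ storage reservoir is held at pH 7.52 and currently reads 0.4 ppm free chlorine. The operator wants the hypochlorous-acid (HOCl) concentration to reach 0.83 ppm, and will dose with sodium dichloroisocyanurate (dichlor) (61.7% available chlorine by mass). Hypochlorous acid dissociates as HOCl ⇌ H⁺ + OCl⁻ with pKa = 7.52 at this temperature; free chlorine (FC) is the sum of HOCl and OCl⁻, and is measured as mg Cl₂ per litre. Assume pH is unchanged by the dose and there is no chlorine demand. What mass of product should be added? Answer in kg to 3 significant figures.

Volume: 1160 m³ = 1,160,000 L.
[OCl⁻]/[HOCl] = 10^(pH − pKa) = 10^(7.52 − 7.52) = 1; fraction as HOCl = 1/(1 + 1) = 0.5.
Free chlorine required for 0.83 ppm HOCl: 0.83 / 0.5 = 1.66 ppm.
FC to add: 1.66 − 0.4 = 1.26 mg/L as Cl₂.
Cl₂ equivalent: 1.26 mg/L × 1,160,000 L = 1462 g.
Product at 61.7% available Cl: 1462 / 0.617 = 2369 g.

2.37 kg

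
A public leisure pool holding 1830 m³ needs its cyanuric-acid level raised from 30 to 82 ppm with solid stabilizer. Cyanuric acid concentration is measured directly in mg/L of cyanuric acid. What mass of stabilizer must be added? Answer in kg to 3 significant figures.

Volume: 1830 m³ = 1,830,000 L.
CYA to add: (82 − 30) = 52 mg/L × 1,830,000 L = 95,160 g cyanuric acid.

95.2 kg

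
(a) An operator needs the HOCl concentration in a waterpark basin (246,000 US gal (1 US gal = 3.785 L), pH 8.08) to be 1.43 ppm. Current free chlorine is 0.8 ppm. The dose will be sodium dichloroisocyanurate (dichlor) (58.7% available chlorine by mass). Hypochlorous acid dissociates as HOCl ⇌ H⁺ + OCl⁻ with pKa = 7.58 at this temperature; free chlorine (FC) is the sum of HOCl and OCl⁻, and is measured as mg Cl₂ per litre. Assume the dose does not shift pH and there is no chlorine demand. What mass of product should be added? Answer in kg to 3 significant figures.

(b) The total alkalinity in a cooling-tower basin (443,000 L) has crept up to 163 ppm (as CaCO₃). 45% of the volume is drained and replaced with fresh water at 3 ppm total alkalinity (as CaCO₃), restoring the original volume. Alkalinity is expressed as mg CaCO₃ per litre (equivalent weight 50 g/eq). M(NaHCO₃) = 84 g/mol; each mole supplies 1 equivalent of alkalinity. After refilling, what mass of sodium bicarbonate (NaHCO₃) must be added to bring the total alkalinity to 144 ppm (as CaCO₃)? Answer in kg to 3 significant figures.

(a) Volume: 246,000 US gal × 3.785 L/gal = 931,110 L.
(a) [OCl⁻]/[HOCl] = 10^(pH − pKa) = 10^(8.08 − 7.58) = 3.162; fraction as HOCl = 1/(1 + 3.162) = 0.2403.
(a) Free chlorine required for 1.43 ppm HOCl: 1.43 / 0.2403 = 5.952 ppm.
(a) FC to add: 5.952 − 0.8 = 5.152 mg/L as Cl₂.
(a) Cl₂ equivalent: 5.152 mg/L × 931,110 L = 4797 g.
(a) Product at 58.7% available Cl: 4797 / 0.587 = 8172 g.

(b) After draining 45% and refilling: 163 × 0.55 + 3 × 0.45 = 91 ppm.
(b) Deficit to target: 144 − 91 = 53 mg/L.
(b) As CaCO₃: 53 mg/L × 443,000 L = 23,480 g; ÷ 50 g/eq ÷ 1 = 469.6 mol NaHCO₃.
(b) Mass: 469.6 × 84 = 39,440 g.

(a) 8.17 kg; (b) 39.4 kg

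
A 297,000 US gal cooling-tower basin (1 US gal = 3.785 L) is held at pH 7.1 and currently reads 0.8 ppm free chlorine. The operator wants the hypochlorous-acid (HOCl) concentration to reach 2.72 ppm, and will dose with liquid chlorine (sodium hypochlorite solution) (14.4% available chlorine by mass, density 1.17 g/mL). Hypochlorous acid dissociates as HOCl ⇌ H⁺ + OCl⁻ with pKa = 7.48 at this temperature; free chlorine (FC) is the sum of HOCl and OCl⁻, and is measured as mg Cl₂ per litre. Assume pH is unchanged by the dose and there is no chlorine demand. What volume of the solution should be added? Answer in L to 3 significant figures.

Volume: 297,000 US gal × 3.785 L/gal = 1,124,145 L.
[OCl⁻]/[HOCl] = 10^(pH − pKa) = 10^(7.1 − 7.48) = 0.4169; fraction as HOCl = 1/(1 + 0.4169) = 0.7058.
Free chlorine required for 2.72 ppm HOCl: 2.72 / 0.7058 = 3.854 ppm.
FC to add: 3.854 − 0.8 = 3.054 mg/L as Cl₂.
Cl₂ equivalent: 3.054 mg/L × 1,124,145 L = 3433 g.
Product at 14.4% available Cl: 3433 / 0.144 = 23,840 g.
Volume: 23,840 g ÷ 1.17 g/mL = 20,380 mL.

20.4 L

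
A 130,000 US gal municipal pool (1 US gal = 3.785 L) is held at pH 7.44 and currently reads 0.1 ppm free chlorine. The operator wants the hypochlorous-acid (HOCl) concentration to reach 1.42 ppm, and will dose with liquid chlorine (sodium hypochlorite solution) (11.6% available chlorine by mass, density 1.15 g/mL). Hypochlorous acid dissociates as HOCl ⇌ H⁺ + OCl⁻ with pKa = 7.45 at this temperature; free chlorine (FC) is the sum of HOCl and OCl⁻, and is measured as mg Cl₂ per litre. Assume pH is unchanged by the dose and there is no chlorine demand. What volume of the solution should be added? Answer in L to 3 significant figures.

9.99 L

Volume: 130,000 US gal × 3.785 L/gal = 492,050 L.
[OCl⁻]/[HOCl] = 10^(pH − pKa) = 10^(7.44 − 7.45) = 0.9772; fraction as HOCl = 1/(1 + 0.9772) = 0.5058.
Free chlorine required for 1.42 ppm HOCl: 1.42 / 0.5058 = 2.808 ppm.
FC to add: 2.808 − 0.1 = 2.708 mg/L as Cl₂.
Cl₂ equivalent: 2.708 mg/L × 492,050 L = 1332 g.
Product at 11.6% available Cl: 1332 / 0.116 = 11,490 g.
Volume: 11,490 g ÷ 1.15 g/mL = 9987 mL.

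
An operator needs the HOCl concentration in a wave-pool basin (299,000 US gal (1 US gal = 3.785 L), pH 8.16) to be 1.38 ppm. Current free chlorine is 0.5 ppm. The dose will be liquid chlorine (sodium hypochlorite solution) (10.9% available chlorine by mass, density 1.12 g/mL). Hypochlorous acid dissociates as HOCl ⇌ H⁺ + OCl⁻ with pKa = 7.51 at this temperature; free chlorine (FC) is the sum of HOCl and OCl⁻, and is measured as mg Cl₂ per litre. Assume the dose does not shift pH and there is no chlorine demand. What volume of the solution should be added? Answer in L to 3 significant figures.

Volume: 299,000 US gal × 3.785 L/gal = 1,131,715 L.
[OCl⁻]/[HOCl] = 10^(pH − pKa) = 10^(8.16 − 7.51) = 4.467; fraction as HOCl = 1/(1 + 4.467) = 0.1829.
Free chlorine required for 1.38 ppm HOCl: 1.38 / 0.1829 = 7.544 ppm.
FC to add: 7.544 − 0.5 = 7.044 mg/L as Cl₂.
Cl₂ equivalent: 7.044 mg/L × 1,131,715 L = 7972 g.
Product at 10.9% available Cl: 7972 / 0.109 = 73,140 g.
Volume: 73,140 g ÷ 1.12 g/mL = 65,300 mL.

65.3 L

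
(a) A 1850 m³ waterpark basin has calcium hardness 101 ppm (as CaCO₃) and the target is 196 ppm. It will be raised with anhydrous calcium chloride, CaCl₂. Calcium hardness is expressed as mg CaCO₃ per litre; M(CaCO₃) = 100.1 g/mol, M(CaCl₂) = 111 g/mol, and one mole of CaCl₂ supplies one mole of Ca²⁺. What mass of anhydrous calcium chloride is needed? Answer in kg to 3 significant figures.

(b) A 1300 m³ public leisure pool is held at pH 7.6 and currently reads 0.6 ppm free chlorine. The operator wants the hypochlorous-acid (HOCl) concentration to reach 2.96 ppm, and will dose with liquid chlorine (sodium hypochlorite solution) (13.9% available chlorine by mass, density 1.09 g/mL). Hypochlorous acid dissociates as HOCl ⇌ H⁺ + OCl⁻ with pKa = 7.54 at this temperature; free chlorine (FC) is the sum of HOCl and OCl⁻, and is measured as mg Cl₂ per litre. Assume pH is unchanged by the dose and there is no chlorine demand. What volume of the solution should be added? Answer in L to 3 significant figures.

(a) Volume: 1850 m³ = 1,850,000 L.
(a) Hardness to add: (196 − 101) = 95 mg/L as CaCO₃ × 1,850,000 L = 175,800 g as CaCO₃.
(a) Moles of Ca²⁺ (1 mol Ca²⁺ ≡ 1 mol CaCO₃): 175,800 / 100.1 g/mol = 1756 mol.
(a) Mass of CaCl₂: 1756 × 111 = 194,900 g.

(b) Volume: 1300 m³ = 1,300,000 L.
(b) [OCl⁻]/[HOCl] = 10^(pH − pKa) = 10^(7.6 − 7.54) = 1.148; fraction as HOCl = 1/(1 + 1.148) = 0.4655.
(b) Free chlorine required for 2.96 ppm HOCl: 2.96 / 0.4655 = 6.359 ppm.
(b) FC to add: 6.359 − 0.6 = 5.759 mg/L as Cl₂.
(b) Cl₂ equivalent: 5.759 mg/L × 1,300,000 L = 7486 g.
(b) Product at 13.9% available Cl: 7486 / 0.139 = 53,860 g.
(b) Volume: 53,860 g ÷ 1.09 g/mL = 49,410 mL.

(a) 195 kg; (b) 49.4 L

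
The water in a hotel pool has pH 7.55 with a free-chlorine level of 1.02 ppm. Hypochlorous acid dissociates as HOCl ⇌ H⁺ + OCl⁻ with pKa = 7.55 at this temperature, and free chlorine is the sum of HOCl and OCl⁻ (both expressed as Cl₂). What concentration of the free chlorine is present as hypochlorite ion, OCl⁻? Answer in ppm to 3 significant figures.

[OCl⁻]/[HOCl] = 10^(pH − pKa) = 10^(7.55 − 7.55) = 10^0.00 = 1.
Fraction as HOCl = 1 / (1 + 1) = 0.5.
OCl⁻ = (1 − 0.5) × 1.02 ppm = 0.51 ppm.

0.510 ppm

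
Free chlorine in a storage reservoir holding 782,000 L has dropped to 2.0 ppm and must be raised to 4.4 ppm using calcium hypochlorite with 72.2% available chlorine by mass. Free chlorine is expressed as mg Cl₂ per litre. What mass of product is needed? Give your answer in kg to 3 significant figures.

2.60 kg

Chlorine deficit: 4.4 − 2.0 = 2.4 ppm = 2.4 mg/L as Cl₂.
Cl₂ equivalent needed: 2.4 mg/L × 782,000 L = 1,877,000 mg = 1877 g.
Product at 72.2% available chlorine: 1877 / 0.722 = 2599 g.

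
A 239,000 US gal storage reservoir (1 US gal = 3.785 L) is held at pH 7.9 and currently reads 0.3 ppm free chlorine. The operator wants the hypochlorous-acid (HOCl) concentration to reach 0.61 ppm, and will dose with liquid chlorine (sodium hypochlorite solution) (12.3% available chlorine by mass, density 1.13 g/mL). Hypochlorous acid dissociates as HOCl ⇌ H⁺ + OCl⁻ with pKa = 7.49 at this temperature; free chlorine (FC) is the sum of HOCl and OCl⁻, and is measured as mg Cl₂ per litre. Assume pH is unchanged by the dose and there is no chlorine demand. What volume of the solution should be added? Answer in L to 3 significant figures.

12.2 L

Volume: 239,000 US gal × 3.785 L/gal = 904,615 L.
[OCl⁻]/[HOCl] = 10^(pH − pKa) = 10^(7.9 − 7.49) = 2.57; fraction as HOCl = 1/(1 + 2.57) = 0.2801.
Free chlorine required for 0.61 ppm HOCl: 0.61 / 0.2801 = 2.178 ppm.
FC to add: 2.178 − 0.3 = 1.878 mg/L as Cl₂.
Cl₂ equivalent: 1.878 mg/L × 904,615 L = 1699 g.
Product at 12.3% available Cl: 1699 / 0.123 = 13,810 g.
Volume: 13,810 g ÷ 1.13 g/mL = 12,220 mL.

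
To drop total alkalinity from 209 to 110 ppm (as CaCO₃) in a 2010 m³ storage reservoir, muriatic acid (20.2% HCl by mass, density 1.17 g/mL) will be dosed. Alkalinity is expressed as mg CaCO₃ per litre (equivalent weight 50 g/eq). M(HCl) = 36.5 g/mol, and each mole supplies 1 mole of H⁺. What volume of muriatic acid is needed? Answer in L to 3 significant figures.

Volume: 2010 m³ = 2,010,000 L.
Alkalinity to neutralize: (209 − 110) = 99 mg/L as CaCO₃ × 2,010,000 L = 199,000 g as CaCO₃.
Equivalents of H⁺ required: 199,000 ÷ 50 g/eq = 3980 eq = 3980 mol HCl.
Mass of HCl: 3980 × 36.5 = 145,300 g.
Mass of 20.2% solution: 145,300 / 0.202 = 719,100 g.
Volume: 719,100 g ÷ 1.17 g/mL = 614,600 mL.

615 L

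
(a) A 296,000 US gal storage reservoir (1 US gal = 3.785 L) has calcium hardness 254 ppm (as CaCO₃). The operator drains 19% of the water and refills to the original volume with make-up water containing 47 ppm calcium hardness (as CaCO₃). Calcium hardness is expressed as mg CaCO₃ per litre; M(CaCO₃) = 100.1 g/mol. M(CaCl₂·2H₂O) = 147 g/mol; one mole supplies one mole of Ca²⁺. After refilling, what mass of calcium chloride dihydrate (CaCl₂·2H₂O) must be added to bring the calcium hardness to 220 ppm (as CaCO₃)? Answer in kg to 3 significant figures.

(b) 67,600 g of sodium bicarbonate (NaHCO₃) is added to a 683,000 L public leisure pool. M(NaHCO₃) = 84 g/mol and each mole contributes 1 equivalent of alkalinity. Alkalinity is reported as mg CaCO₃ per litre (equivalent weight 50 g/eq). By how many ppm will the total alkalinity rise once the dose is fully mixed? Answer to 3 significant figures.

(a) Volume: 296,000 US gal × 3.785 L/gal = 1,120,360 L.
(a) After draining 19% and refilling: 254 × 0.81 + 47 × 0.19 = 214.67 ppm.
(a) Deficit to target: 220 − 214.67 = 5.33 mg/L.
(a) As CaCO₃: 5.33 mg/L × 1,120,360 L = 5972 g; ÷ 100.1 = 59.66 mol Ca²⁺.
(a) Mass: 59.66 × 147 = 8769 g.

(b) Moles of NaHCO₃: 67,600 g ÷ 84 g/mol = 804.8 mol → 804.8 eq of alkalinity.
(b) As CaCO₃: 804.8 eq × 50 g/eq = 40,240 g.
(b) Rise: 40,240 g / 683,000 L × 1000 = 58.91 mg/L.

(a) 8.77 kg; (b) 58.9 ppm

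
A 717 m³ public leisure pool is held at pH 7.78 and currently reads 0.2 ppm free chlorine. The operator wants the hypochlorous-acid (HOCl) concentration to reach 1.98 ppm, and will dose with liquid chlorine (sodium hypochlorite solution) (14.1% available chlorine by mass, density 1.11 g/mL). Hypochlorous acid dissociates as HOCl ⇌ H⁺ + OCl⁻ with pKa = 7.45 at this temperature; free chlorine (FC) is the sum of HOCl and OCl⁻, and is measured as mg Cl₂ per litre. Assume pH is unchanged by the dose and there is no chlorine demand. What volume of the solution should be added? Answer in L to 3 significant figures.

Volume: 717 m³ = 717,000 L.
[OCl⁻]/[HOCl] = 10^(pH − pKa) = 10^(7.78 − 7.45) = 2.138; fraction as HOCl = 1/(1 + 2.138) = 0.3187.
Free chlorine required for 1.98 ppm HOCl: 1.98 / 0.3187 = 6.213 ppm.
FC to add: 6.213 − 0.2 = 6.013 mg/L as Cl₂.
Cl₂ equivalent: 6.013 mg/L × 717,000 L = 4311 g.
Product at 14.1% available Cl: 4311 / 0.141 = 30,580 g.
Volume: 30,580 g ÷ 1.11 g/mL = 27,550 mL.

27.5 L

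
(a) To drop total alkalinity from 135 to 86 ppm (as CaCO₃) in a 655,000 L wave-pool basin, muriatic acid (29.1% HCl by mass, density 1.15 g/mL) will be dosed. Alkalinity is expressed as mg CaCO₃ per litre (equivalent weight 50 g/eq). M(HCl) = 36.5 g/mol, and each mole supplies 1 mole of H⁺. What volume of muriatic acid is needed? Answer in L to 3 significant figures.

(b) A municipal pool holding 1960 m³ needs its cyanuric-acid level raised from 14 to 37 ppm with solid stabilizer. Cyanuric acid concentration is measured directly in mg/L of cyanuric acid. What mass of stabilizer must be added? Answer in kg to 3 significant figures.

(a) 70.0 L; (b) 45.1 kg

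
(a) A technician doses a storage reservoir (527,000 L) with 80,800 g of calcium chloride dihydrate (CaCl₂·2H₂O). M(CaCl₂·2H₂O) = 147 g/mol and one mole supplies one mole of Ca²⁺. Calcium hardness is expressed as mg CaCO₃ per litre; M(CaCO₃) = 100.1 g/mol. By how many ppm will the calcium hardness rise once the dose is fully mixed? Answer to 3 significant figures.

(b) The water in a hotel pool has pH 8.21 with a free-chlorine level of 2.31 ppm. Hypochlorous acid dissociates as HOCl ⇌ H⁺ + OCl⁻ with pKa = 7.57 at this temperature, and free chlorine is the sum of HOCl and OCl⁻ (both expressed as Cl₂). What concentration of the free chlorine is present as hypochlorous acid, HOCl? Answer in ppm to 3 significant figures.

(a) 104 ppm; (b) 0.431 ppm

(a) Moles of Ca²⁺: 80,800 g ÷ 147 g/mol = 549.7 mol.
(a) As CaCO₃: 549.7 mol × 100.1 g/mol = 55,020 g.
(a) Rise: 55,020 g / 527,000 L × 1000 = 104.4 mg/L.

(b) [OCl⁻]/[HOCl] = 10^(pH − pKa) = 10^(8.21 − 7.57) = 10^0.64 = 4.365.
(b) Fraction as HOCl = 1 / (1 + 4.365) = 0.1864.
(b) HOCl = 0.1864 × 2.31 ppm = 0.4306 ppm.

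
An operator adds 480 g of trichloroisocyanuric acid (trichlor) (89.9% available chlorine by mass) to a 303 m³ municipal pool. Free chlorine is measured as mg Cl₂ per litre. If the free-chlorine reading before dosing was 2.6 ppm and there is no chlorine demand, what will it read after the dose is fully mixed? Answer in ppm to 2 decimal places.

Volume: 303 m³ = 303,000 L.
Available chlorine delivered: 480 g × 0.899 = 431.5 g as Cl₂.
Concentration rise: 431.5 g / 303,000 L = 1.424 mg/L = 1.42 ppm.
Final FC: 2.6 + 1.42 = 4.02 ppm.

4.02 ppm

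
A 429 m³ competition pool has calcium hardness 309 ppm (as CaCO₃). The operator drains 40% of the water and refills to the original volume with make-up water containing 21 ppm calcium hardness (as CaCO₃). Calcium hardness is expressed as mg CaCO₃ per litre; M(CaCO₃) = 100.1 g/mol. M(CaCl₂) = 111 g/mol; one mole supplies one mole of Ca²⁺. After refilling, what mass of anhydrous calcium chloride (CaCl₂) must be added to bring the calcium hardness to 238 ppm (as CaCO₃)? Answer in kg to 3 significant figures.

21.0 kg

Volume: 429 m³ = 429,000 L.
After draining 40% and refilling: 309 × 0.60 + 21 × 0.40 = 193.8 ppm.
Deficit to target: 238 − 193.8 = 44.2 mg/L.
As CaCO₃: 44.2 mg/L × 429,000 L = 18,960 g; ÷ 100.1 = 189.4 mol Ca²⁺.
Mass: 189.4 × 111 = 21,030 g.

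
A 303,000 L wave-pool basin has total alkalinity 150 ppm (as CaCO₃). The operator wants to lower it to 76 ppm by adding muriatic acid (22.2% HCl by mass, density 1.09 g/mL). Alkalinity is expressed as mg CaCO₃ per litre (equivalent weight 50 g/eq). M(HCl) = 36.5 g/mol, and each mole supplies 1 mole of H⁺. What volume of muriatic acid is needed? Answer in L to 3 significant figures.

Alkalinity to neutralize: (150 − 76) = 74 mg/L as CaCO₃ × 303,000 L = 22,420 g as CaCO₃.
Equivalents of H⁺ required: 22,420 ÷ 50 g/eq = 448.4 eq = 448.4 mol HCl.
Mass of HCl: 448.4 × 36.5 = 16,370 g.
Mass of 22.2% solution: 16,370 / 0.222 = 73,730 g.
Volume: 73,730 g ÷ 1.09 g/mL = 67,640 mL.

67.6 L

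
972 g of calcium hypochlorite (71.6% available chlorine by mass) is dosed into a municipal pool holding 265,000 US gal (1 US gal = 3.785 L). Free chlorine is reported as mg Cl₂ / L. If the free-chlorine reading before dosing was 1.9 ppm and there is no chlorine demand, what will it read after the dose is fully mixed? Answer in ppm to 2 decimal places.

Volume: 265,000 US gal × 3.785 L/gal = 1,003,025 L.
Available chlorine delivered: 972 g × 0.716 = 696 g as Cl₂.
Concentration rise: 696 g / 1,003,025 L = 0.6939 mg/L = 0.69 ppm.
Final FC: 1.9 + 0.69 = 2.59 ppm.

2.59 ppm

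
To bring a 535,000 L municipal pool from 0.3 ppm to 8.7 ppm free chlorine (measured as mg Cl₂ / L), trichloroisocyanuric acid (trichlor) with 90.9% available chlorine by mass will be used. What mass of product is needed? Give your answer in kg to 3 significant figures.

Chlorine deficit: 8.7 − 0.3 = 8.4 ppm = 8.4 mg/L as Cl₂.
Cl₂ equivalent needed: 8.4 mg/L × 535,000 L = 4,494,000 mg = 4494 g.
Product at 90.9% available chlorine: 4494 / 0.909 = 4944 g.

4.94 kg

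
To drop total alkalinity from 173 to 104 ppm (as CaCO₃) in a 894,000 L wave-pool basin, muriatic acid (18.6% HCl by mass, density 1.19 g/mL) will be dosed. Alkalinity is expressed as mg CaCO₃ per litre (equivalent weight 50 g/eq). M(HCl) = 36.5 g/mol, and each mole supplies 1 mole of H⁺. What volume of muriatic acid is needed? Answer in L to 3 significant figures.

203 L

Alkalinity to neutralize: (173 − 104) = 69 mg/L as CaCO₃ × 894,000 L = 61,690 g as CaCO₃.
Equivalents of H⁺ required: 61,690 ÷ 50 g/eq = 1234 eq = 1234 mol HCl.
Mass of HCl: 1234 × 36.5 = 45,030 g.
Mass of 18.6% solution: 45,030 / 0.186 = 242,100 g.
Volume: 242,100 g ÷ 1.19 g/mL = 203,400 mL.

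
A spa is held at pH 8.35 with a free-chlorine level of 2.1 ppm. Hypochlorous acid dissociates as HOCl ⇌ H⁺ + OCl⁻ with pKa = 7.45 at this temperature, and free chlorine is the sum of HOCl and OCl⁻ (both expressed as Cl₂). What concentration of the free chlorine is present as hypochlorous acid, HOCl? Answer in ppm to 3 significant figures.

0.235 ppm

[OCl⁻]/[HOCl] = 10^(pH − pKa) = 10^(8.35 − 7.45) = 10^0.90 = 7.943.
Fraction as HOCl = 1 / (1 + 7.943) = 0.1118.
HOCl = 0.1118 × 2.1 ppm = 0.2348 ppm.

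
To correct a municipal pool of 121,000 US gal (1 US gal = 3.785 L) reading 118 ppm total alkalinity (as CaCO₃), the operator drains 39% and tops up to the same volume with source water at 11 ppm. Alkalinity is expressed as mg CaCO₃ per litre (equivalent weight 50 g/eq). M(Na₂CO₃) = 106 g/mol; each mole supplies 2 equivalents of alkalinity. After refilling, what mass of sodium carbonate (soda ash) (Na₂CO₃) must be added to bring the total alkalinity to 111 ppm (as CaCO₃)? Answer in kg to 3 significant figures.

16.9 kg

Volume: 121,000 US gal × 3.785 L/gal = 457,985 L.
After draining 39% and refilling: 118 × 0.61 + 11 × 0.39 = 76.27 ppm.
Deficit to target: 111 − 76.27 = 34.73 mg/L.
As CaCO₃: 34.73 mg/L × 457,985 L = 15,910 g; ÷ 50 g/eq ÷ 2 = 159.1 mol Na₂CO₃.
Mass: 159.1 × 106 = 16,860 g.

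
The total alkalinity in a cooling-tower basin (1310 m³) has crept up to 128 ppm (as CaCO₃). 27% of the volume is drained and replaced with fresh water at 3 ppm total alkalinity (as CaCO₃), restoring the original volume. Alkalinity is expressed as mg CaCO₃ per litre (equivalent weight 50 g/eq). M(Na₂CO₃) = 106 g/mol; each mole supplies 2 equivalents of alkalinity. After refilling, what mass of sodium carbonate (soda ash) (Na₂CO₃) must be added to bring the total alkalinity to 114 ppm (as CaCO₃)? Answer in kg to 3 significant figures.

Volume: 1310 m³ = 1,310,000 L.
After draining 27% and refilling: 128 × 0.73 + 3 × 0.27 = 94.25 ppm.
Deficit to target: 114 − 94.25 = 19.75 mg/L.
As CaCO₃: 19.75 mg/L × 1,310,000 L = 25,870 g; ÷ 50 g/eq ÷ 2 = 258.7 mol Na₂CO₃.
Mass: 258.7 × 106 = 27,420 g.

27.4 kg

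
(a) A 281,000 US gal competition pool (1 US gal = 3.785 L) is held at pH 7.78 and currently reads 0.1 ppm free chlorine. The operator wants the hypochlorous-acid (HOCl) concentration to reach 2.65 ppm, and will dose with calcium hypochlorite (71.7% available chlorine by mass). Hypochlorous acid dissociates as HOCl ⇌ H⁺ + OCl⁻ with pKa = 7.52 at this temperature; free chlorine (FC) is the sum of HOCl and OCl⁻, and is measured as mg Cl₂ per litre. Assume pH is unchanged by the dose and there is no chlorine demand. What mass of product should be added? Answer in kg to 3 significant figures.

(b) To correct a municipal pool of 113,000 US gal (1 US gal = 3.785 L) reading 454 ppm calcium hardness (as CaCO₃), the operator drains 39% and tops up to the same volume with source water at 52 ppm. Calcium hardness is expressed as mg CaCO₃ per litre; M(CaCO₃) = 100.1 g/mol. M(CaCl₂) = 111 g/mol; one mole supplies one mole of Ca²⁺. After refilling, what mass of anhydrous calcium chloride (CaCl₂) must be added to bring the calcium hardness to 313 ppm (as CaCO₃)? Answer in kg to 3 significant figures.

(a) 10.9 kg; (b) 7.48 kg

(a) Volume: 281,000 US gal × 3.785 L/gal = 1,063,585 L.
(a) [OCl⁻]/[HOCl] = 10^(pH − pKa) = 10^(7.78 − 7.52) = 1.82; fraction as HOCl = 1/(1 + 1.82) = 0.3546.
(a) Free chlorine required for 2.65 ppm HOCl: 2.65 / 0.3546 = 7.472 ppm.
(a) FC to add: 7.472 − 0.1 = 7.372 mg/L as Cl₂.
(a) Cl₂ equivalent: 7.372 mg/L × 1,063,585 L = 7841 g.
(a) Product at 71.7% available Cl: 7841 / 0.717 = 10,940 g.

(b) Volume: 113,000 US gal × 3.785 L/gal = 427,705 L.
(b) After draining 39% and refilling: 454 × 0.61 + 52 × 0.39 = 297.22 ppm.
(b) Deficit to target: 313 − 297.22 = 15.78 mg/L.
(b) As CaCO₃: 15.78 mg/L × 427,705 L = 6749 g; ÷ 100.1 = 67.42 mol Ca²⁺.
(b) Mass: 67.42 × 111 = 7484 g.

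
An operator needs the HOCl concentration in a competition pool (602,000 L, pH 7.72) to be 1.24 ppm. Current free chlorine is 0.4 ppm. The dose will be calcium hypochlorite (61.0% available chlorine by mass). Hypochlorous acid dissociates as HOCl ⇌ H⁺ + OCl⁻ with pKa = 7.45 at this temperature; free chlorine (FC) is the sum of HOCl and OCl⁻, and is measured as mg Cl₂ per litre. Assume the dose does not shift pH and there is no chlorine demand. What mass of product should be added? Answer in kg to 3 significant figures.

3.11 kg

[OCl⁻]/[HOCl] = 10^(pH − pKa) = 10^(7.72 − 7.45) = 1.862; fraction as HOCl = 1/(1 + 1.862) = 0.3494.
Free chlorine required for 1.24 ppm HOCl: 1.24 / 0.3494 = 3.549 ppm.
FC to add: 3.549 − 0.4 = 3.149 mg/L as Cl₂.
Cl₂ equivalent: 3.149 mg/L × 602,000 L = 1896 g.
Product at 61.0% available Cl: 1896 / 0.61 = 3108 g.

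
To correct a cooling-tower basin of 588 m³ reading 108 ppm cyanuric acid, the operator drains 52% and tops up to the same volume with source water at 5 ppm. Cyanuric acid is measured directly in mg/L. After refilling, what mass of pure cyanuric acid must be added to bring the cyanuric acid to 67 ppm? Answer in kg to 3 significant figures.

Volume: 588 m³ = 588,000 L.
After draining 52% and refilling: 108 × 0.48 + 5 × 0.52 = 54.44 ppm.
Deficit to target: 67 − 54.44 = 12.56 mg/L.
Mass: 12.56 mg/L × 588,000 L = 7385 g cyanuric acid.

7.39 kg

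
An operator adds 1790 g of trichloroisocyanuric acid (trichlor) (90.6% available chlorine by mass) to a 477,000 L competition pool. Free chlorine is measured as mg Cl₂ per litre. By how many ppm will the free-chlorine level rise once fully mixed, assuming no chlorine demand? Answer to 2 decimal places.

3.40 ppm

Available chlorine delivered: 1790 g × 0.906 = 1622 g as Cl₂.
Concentration rise: 1622 g / 477,000 L = 3.4 mg/L = 3.40 ppm.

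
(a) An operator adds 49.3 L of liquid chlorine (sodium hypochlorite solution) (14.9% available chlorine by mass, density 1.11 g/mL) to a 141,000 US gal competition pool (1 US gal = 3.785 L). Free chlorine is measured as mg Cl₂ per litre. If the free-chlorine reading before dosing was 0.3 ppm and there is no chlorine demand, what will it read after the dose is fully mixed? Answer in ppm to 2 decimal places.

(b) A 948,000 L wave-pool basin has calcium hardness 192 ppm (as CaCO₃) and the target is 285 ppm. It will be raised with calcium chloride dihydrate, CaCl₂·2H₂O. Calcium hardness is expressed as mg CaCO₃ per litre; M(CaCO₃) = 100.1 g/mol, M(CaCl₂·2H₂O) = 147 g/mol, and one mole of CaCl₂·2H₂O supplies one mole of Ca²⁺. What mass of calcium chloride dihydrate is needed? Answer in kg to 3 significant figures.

(a) Volume: 141,000 US gal × 3.785 L/gal = 533,685 L.
(a) Mass of solution: 49.3 L × 1000 mL/L × 1.11 g/mL = 54,720 g.
(a) Available chlorine delivered: 54,720 g × 0.149 = 8154 g as Cl₂.
(a) Concentration rise: 8154 g / 533,685 L = 15.28 mg/L = 15.28 ppm.
(a) Final FC: 0.3 + 15.28 = 15.58 ppm.

(b) Hardness to add: (285 − 192) = 93 mg/L as CaCO₃ × 948,000 L = 88,160 g as CaCO₃.
(b) Moles of Ca²⁺ (1 mol Ca²⁺ ≡ 1 mol CaCO₃): 88,160 / 100.1 g/mol = 880.8 mol.
(b) Mass of CaCl₂·2H₂O: 880.8 × 147 = 129,500 g.

(a) 15.58 ppm; (b) 129 kg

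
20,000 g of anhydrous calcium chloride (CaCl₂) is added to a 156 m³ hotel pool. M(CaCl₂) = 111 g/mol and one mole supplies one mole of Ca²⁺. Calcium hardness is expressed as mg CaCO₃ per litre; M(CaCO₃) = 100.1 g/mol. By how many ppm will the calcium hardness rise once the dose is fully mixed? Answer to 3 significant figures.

116 ppm

Volume: 156 m³ = 156,000 L.
Moles of Ca²⁺: 20,000 g ÷ 111 g/mol = 180.2 mol.
As CaCO₃: 180.2 mol × 100.1 g/mol = 18,040 g.
Rise: 18,040 g / 156,000 L × 1000 = 115.6 mg/L.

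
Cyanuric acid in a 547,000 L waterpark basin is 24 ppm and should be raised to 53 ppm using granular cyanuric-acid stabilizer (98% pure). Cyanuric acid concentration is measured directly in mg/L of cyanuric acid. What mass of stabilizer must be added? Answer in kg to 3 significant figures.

CYA to add: (53 − 24) = 29 mg/L × 547,000 L = 15,860 g cyanuric acid.
At 98% purity: 15,860 / 0.98 = 16,190 g product.

16.2 kg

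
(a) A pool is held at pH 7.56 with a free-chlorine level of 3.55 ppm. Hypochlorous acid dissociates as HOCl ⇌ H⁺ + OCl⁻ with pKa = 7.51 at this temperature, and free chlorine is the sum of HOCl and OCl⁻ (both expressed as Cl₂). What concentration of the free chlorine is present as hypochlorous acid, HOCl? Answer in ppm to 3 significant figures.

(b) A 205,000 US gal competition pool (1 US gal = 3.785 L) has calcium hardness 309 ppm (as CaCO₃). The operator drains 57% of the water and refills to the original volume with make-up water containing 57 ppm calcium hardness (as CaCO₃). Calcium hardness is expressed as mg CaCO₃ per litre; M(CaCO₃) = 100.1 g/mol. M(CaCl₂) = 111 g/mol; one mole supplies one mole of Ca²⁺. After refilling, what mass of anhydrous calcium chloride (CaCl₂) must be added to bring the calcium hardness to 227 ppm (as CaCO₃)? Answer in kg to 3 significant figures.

(a) 1.67 ppm; (b) 53.0 kg

(a) [OCl⁻]/[HOCl] = 10^(pH − pKa) = 10^(7.56 − 7.51) = 10^0.05 = 1.122.
(a) Fraction as HOCl = 1 / (1 + 1.122) = 0.4712.
(a) HOCl = 0.4712 × 3.55 ppm = 1.673 ppm.

(b) Volume: 205,000 US gal × 3.785 L/gal = 775,925 L.
(b) After draining 57% and refilling: 309 × 0.43 + 57 × 0.57 = 165.36 ppm.
(b) Deficit to target: 227 − 165.36 = 61.64 mg/L.
(b) As CaCO₃: 61.64 mg/L × 775,925 L = 47,830 g; ÷ 100.1 = 477.8 mol Ca²⁺.
(b) Mass: 477.8 × 111 = 53,040 g.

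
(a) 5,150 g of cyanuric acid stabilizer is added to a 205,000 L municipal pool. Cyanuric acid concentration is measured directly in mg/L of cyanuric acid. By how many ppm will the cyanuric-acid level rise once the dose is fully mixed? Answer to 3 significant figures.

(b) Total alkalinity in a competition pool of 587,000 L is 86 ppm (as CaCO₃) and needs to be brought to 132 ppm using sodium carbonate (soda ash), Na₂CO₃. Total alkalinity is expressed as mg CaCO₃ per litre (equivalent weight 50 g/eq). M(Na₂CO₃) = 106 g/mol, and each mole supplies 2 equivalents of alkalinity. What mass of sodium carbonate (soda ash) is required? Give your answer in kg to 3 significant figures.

(a) Rise: 5,150 g / 205,000 L × 1000 = 25.12 mg/L.

(b) Alkalinity to add: (132 − 86) = 46 mg/L as CaCO₃ × 587,000 L = 27,000 g as CaCO₃.
(b) Equivalents: 27,000 g ÷ 50 g/eq = 540 eq.
(b) Each mole of Na₂CO₃ supplies 2 eq, so 540 / 2 = 270 mol.
(b) Mass: 270 mol × 106 g/mol = 28,620 g.

(a) 25.1 ppm; (b) 28.6 kg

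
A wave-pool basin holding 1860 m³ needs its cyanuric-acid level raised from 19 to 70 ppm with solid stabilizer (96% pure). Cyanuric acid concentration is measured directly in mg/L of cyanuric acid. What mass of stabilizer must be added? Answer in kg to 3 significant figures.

98.8 kg

Volume: 1860 m³ = 1,860,000 L.
CYA to add: (70 − 19) = 51 mg/L × 1,860,000 L = 94,860 g cyanuric acid.
At 96% purity: 94,860 / 0.96 = 98,810 g product.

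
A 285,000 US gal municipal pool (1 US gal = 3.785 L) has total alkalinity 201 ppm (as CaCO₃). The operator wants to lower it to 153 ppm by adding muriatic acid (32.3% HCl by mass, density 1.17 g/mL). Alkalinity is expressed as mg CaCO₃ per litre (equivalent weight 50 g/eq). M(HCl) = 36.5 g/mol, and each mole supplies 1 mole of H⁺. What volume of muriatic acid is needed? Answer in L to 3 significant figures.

100 L

Volume: 285,000 US gal × 3.785 L/gal = 1,078,725 L.
Alkalinity to neutralize: (201 − 153) = 48 mg/L as CaCO₃ × 1,078,725 L = 51,780 g as CaCO₃.
Equivalents of H⁺ required: 51,780 ÷ 50 g/eq = 1036 eq = 1036 mol HCl.
Mass of HCl: 1036 × 36.5 = 37,800 g.
Mass of 32.3% solution: 37,800 / 0.323 = 117,000 g.
Volume: 117,000 g ÷ 1.17 g/mL = 100,000 mL.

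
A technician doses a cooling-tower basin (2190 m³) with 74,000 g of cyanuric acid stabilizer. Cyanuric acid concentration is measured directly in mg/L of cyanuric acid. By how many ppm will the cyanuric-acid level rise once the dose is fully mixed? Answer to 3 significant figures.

33.8 ppm

Volume: 2190 m³ = 2,190,000 L.
Rise: 74,000 g / 2,190,000 L × 1000 = 33.79 mg/L.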